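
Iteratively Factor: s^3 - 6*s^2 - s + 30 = (s - 5)*(s^2 - s - 6) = (s - 5)*(s + 2)*(s - 3)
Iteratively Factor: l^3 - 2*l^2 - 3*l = (l)*(l^2 - 2*l - 3) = l*(l + 1)*(l - 3)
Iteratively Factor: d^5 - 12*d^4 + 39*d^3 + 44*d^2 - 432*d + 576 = (d + 3)*(d^4 - 15*d^3 + 84*d^2 - 208*d + 192) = (d - 4)*(d + 3)*(d^3 - 11*d^2 + 40*d - 48) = (d - 4)^2*(d + 3)*(d^2 - 7*d + 12) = (d - 4)^2*(d - 3)*(d + 3)*(d - 4)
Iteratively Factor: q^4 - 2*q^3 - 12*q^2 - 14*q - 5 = (q + 1)*(q^3 - 3*q^2 - 9*q - 5) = (q + 1)^2*(q^2 - 4*q - 5) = (q - 5)*(q + 1)^2*(q + 1)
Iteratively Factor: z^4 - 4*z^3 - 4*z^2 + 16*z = (z)*(z^3 - 4*z^2 - 4*z + 16) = z*(z - 2)*(z^2 - 2*z - 8) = z*(z - 2)*(z + 2)*(z - 4)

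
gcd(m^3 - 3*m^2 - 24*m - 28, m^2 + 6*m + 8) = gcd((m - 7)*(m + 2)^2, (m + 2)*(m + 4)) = m + 2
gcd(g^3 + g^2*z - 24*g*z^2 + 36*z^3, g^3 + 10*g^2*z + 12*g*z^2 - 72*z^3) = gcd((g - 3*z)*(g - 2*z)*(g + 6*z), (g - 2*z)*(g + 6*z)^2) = -g^2 - 4*g*z + 12*z^2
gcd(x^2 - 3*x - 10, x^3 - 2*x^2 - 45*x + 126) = 1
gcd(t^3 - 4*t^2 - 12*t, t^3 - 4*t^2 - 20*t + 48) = t - 6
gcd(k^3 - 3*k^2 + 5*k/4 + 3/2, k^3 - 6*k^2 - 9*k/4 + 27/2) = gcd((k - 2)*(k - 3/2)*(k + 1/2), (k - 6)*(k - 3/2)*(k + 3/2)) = k - 3/2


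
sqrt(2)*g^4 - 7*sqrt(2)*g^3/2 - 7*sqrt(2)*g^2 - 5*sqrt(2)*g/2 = g*(g - 5)*(g + 1)*(sqrt(2)*g + sqrt(2)/2)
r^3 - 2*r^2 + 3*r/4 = r*(r - 3/2)*(r - 1/2)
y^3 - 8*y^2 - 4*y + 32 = (y - 8)*(y - 2)*(y + 2)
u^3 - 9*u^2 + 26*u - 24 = (u - 4)*(u - 3)*(u - 2)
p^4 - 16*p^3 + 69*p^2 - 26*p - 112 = (p - 8)*(p - 7)*(p - 2)*(p + 1)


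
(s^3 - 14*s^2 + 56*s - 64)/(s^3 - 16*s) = (s^2 - 10*s + 16)/(s*(s + 4))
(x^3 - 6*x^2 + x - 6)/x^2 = x - 6 + 1/x - 6/x^2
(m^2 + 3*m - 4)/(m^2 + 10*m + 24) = (m - 1)/(m + 6)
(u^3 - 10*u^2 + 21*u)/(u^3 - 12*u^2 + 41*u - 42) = u/(u - 2)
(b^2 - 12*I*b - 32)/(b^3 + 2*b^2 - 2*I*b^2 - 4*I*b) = (b^2 - 12*I*b - 32)/(b*(b^2 + 2*b*(1 - I) - 4*I))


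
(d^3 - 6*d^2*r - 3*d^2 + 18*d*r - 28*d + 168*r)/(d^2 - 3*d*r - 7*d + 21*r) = (-d^2 + 6*d*r - 4*d + 24*r)/(-d + 3*r)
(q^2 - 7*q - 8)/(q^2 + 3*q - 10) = (q^2 - 7*q - 8)/(q^2 + 3*q - 10)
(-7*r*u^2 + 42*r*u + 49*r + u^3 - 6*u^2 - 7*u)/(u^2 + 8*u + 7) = (-7*r*u + 49*r + u^2 - 7*u)/(u + 7)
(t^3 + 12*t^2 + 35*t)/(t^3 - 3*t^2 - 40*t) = (t + 7)/(t - 8)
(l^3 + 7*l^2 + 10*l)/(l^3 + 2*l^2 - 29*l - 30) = l*(l^2 + 7*l + 10)/(l^3 + 2*l^2 - 29*l - 30)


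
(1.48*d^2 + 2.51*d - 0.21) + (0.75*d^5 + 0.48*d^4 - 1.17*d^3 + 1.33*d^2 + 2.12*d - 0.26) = 0.75*d^5 + 0.48*d^4 - 1.17*d^3 + 2.81*d^2 + 4.63*d - 0.47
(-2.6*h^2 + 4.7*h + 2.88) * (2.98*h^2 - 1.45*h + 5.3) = -7.748*h^4 + 17.776*h^3 - 12.0126*h^2 + 20.734*h + 15.264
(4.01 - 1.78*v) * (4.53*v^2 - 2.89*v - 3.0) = -8.0634*v^3 + 23.3095*v^2 - 6.2489*v - 12.03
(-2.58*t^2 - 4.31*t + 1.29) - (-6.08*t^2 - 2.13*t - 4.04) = 3.5*t^2 - 2.18*t + 5.33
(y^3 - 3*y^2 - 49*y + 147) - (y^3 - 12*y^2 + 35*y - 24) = 9*y^2 - 84*y + 171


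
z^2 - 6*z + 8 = (z - 4)*(z - 2)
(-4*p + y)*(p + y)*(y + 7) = -4*p^2*y - 28*p^2 - 3*p*y^2 - 21*p*y + y^3 + 7*y^2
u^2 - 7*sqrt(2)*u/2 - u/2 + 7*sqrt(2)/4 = (u - 1/2)*(u - 7*sqrt(2)/2)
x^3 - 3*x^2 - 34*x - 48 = (x - 8)*(x + 2)*(x + 3)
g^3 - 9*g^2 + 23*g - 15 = (g - 5)*(g - 3)*(g - 1)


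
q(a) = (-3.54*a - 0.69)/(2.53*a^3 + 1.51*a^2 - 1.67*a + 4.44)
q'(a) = (-3.54*a - 0.69)*(-7.59*a^2 - 3.02*a + 1.67)/(2.53*a^3 + 1.51*a^2 - 1.67*a + 4.44)^2 - 3.54/(2.53*a^3 + 1.51*a^2 - 1.67*a + 4.44) = (17.9124*a^3 + 10.5825*a^2 + 2.0838*a - 16.8699)/(6.4009*a^6 + 7.6406*a^5 - 6.1701*a^4 + 17.423*a^3 + 16.1977*a^2 - 14.8296*a + 19.7136)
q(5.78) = -0.04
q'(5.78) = 0.01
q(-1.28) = 1.03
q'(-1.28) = -2.83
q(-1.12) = 0.70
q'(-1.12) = -1.44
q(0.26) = -0.39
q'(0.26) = -0.89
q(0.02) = -0.17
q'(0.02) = -0.87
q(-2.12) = -0.73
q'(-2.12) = -1.66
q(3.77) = -0.09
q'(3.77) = 0.05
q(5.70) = -0.04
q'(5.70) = 0.01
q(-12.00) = -0.01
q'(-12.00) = -0.00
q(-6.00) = -0.04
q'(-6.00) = -0.02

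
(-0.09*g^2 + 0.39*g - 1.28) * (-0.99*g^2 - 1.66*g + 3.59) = 0.0891*g^4 - 0.2367*g^3 + 0.2967*g^2 + 3.5249*g - 4.5952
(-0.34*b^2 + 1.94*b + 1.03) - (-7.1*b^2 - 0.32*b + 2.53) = 6.76*b^2 + 2.26*b - 1.5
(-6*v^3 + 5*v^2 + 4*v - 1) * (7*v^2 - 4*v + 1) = -42*v^5 + 59*v^4 + 2*v^3 - 18*v^2 + 8*v - 1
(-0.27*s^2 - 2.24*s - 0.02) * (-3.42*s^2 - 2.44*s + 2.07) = 0.9234*s^4 + 8.3196*s^3 + 4.9751*s^2 - 4.588*s - 0.0414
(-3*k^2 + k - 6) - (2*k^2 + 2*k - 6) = -5*k^2 - k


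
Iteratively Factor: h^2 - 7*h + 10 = (h - 5)*(h - 2)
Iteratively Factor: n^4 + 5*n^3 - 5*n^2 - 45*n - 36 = (n + 1)*(n^3 + 4*n^2 - 9*n - 36) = (n + 1)*(n + 4)*(n^2 - 9) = (n + 1)*(n + 3)*(n + 4)*(n - 3)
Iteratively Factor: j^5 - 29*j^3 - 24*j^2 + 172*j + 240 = (j + 4)*(j^4 - 4*j^3 - 13*j^2 + 28*j + 60) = (j + 2)*(j + 4)*(j^3 - 6*j^2 - j + 30) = (j + 2)^2*(j + 4)*(j^2 - 8*j + 15) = (j - 5)*(j + 2)^2*(j + 4)*(j - 3)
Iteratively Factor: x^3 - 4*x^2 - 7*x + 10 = (x - 1)*(x^2 - 3*x - 10) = (x - 5)*(x - 1)*(x + 2)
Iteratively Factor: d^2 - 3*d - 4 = (d - 4)*(d + 1)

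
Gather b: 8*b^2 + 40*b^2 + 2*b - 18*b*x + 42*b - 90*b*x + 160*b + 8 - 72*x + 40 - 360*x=48*b^2 + b*(204 - 108*x) - 432*x + 48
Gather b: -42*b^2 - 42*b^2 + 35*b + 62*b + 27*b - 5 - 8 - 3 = -84*b^2 + 124*b - 16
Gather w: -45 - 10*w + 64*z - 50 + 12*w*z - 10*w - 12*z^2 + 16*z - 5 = w*(12*z - 20) - 12*z^2 + 80*z - 100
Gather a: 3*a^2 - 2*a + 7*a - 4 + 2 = 3*a^2 + 5*a - 2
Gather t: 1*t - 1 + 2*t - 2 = 3*t - 3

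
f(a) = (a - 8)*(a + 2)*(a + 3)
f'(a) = (a - 8)*(a + 2) + (a - 8)*(a + 3) + (a + 2)*(a + 3)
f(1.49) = -102.01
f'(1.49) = -36.28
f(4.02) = -168.20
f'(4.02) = -9.64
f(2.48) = -135.52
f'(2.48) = -30.43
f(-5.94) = -161.48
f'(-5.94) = 107.49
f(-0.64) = -27.73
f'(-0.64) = -28.93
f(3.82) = -165.91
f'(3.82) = -13.14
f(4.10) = -168.91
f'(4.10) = -8.17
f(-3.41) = -6.60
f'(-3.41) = 21.34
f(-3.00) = 0.00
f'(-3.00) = 11.00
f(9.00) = 132.00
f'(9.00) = 155.00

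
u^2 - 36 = (u - 6)*(u + 6)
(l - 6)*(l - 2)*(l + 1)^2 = l^4 - 6*l^3 - 3*l^2 + 16*l + 12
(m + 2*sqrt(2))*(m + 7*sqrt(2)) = m^2 + 9*sqrt(2)*m + 28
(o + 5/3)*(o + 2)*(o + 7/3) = o^3 + 6*o^2 + 107*o/9 + 70/9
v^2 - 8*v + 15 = (v - 5)*(v - 3)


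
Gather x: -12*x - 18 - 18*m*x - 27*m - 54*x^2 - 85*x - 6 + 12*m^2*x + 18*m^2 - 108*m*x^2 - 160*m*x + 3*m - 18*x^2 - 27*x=18*m^2 - 24*m + x^2*(-108*m - 72) + x*(12*m^2 - 178*m - 124) - 24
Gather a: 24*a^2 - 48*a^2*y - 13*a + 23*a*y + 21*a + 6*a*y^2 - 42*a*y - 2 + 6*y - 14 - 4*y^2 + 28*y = a^2*(24 - 48*y) + a*(6*y^2 - 19*y + 8) - 4*y^2 + 34*y - 16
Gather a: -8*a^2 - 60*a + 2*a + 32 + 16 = -8*a^2 - 58*a + 48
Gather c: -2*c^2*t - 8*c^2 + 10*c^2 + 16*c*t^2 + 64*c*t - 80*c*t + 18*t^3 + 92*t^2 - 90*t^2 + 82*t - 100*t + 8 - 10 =c^2*(2 - 2*t) + c*(16*t^2 - 16*t) + 18*t^3 + 2*t^2 - 18*t - 2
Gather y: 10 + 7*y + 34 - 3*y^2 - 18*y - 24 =-3*y^2 - 11*y + 20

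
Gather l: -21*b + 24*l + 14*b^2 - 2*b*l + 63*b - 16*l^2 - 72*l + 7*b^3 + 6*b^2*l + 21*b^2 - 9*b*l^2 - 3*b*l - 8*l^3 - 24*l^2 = 7*b^3 + 35*b^2 + 42*b - 8*l^3 + l^2*(-9*b - 40) + l*(6*b^2 - 5*b - 48)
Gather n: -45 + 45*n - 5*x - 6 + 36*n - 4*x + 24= 81*n - 9*x - 27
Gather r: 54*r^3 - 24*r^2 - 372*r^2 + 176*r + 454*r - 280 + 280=54*r^3 - 396*r^2 + 630*r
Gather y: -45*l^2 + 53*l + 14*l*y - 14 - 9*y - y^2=-45*l^2 + 53*l - y^2 + y*(14*l - 9) - 14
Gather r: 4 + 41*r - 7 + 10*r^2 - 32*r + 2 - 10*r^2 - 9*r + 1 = 0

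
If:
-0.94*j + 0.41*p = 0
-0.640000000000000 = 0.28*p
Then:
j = -1.00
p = -2.29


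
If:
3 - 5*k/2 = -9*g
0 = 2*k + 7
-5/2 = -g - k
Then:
No Solution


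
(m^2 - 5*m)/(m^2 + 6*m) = (m - 5)/(m + 6)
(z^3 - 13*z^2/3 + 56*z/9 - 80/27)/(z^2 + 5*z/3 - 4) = (z^2 - 3*z + 20/9)/(z + 3)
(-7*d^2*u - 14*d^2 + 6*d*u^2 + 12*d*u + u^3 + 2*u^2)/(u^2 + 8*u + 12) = (-7*d^2 + 6*d*u + u^2)/(u + 6)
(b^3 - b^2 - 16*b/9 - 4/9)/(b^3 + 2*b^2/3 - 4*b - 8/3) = (b + 1/3)/(b + 2)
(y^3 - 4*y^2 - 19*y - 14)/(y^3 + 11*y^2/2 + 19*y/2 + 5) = 2*(y - 7)/(2*y + 5)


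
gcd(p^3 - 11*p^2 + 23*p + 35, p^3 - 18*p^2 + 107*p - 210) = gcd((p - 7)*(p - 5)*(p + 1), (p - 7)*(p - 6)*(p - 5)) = p^2 - 12*p + 35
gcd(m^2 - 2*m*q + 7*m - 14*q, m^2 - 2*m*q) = -m + 2*q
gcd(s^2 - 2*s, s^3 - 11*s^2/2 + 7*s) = s^2 - 2*s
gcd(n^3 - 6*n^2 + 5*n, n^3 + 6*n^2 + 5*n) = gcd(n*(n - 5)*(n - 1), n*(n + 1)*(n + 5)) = n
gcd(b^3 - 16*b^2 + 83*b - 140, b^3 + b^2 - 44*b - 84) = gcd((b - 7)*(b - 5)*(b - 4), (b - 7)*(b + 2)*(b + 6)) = b - 7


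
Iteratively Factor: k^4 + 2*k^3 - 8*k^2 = (k - 2)*(k^3 + 4*k^2) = k*(k - 2)*(k^2 + 4*k) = k*(k - 2)*(k + 4)*(k)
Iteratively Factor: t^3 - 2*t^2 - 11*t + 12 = (t - 1)*(t^2 - t - 12) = (t - 4)*(t - 1)*(t + 3)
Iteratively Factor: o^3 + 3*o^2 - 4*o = (o)*(o^2 + 3*o - 4) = o*(o - 1)*(o + 4)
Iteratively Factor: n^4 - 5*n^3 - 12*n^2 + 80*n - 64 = (n - 4)*(n^3 - n^2 - 16*n + 16) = (n - 4)*(n - 1)*(n^2 - 16) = (n - 4)^2*(n - 1)*(n + 4)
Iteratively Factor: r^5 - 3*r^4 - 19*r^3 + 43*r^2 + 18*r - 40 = (r - 5)*(r^4 + 2*r^3 - 9*r^2 - 2*r + 8) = (r - 5)*(r + 1)*(r^3 + r^2 - 10*r + 8) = (r - 5)*(r - 2)*(r + 1)*(r^2 + 3*r - 4) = (r - 5)*(r - 2)*(r + 1)*(r + 4)*(r - 1)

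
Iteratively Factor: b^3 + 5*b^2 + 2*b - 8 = (b + 2)*(b^2 + 3*b - 4) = (b + 2)*(b + 4)*(b - 1)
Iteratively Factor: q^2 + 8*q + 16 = (q + 4)*(q + 4)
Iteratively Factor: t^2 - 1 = (t + 1)*(t - 1)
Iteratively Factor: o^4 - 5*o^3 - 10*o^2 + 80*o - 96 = (o - 2)*(o^3 - 3*o^2 - 16*o + 48) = (o - 3)*(o - 2)*(o^2 - 16) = (o - 4)*(o - 3)*(o - 2)*(o + 4)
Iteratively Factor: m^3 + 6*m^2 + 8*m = (m)*(m^2 + 6*m + 8) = m*(m + 4)*(m + 2)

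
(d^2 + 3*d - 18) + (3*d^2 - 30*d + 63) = 4*d^2 - 27*d + 45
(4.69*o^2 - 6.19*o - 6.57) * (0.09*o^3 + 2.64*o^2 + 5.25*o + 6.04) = 0.4221*o^5 + 11.8245*o^4 + 7.6896*o^3 - 21.5147*o^2 - 71.8801*o - 39.6828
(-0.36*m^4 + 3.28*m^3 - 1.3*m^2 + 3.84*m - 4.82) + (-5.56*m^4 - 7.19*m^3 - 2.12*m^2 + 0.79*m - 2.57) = -5.92*m^4 - 3.91*m^3 - 3.42*m^2 + 4.63*m - 7.39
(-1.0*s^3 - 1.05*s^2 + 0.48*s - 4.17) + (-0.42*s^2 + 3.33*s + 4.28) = -1.0*s^3 - 1.47*s^2 + 3.81*s + 0.11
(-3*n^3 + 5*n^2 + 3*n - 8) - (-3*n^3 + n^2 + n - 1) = 4*n^2 + 2*n - 7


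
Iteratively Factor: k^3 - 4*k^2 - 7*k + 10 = (k - 1)*(k^2 - 3*k - 10) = (k - 1)*(k + 2)*(k - 5)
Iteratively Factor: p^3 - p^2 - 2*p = (p + 1)*(p^2 - 2*p) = p*(p + 1)*(p - 2)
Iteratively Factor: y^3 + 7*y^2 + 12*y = (y + 4)*(y^2 + 3*y) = y*(y + 4)*(y + 3)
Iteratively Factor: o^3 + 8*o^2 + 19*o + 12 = (o + 3)*(o^2 + 5*o + 4) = (o + 3)*(o + 4)*(o + 1)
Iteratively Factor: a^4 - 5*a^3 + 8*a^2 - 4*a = (a)*(a^3 - 5*a^2 + 8*a - 4) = a*(a - 2)*(a^2 - 3*a + 2) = a*(a - 2)*(a - 1)*(a - 2)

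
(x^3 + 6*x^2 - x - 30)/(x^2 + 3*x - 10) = x + 3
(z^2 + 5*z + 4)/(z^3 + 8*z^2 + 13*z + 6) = (z + 4)/(z^2 + 7*z + 6)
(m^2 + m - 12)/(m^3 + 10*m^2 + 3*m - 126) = (m + 4)/(m^2 + 13*m + 42)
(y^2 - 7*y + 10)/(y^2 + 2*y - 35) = (y - 2)/(y + 7)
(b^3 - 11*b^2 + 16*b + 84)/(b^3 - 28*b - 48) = (b - 7)/(b + 4)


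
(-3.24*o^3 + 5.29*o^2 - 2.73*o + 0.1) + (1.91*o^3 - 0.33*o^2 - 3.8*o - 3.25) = -1.33*o^3 + 4.96*o^2 - 6.53*o - 3.15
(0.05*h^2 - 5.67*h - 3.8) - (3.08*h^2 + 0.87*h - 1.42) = -3.03*h^2 - 6.54*h - 2.38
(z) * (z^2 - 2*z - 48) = z^3 - 2*z^2 - 48*z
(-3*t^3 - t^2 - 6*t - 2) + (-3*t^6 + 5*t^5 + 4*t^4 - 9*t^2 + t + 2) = -3*t^6 + 5*t^5 + 4*t^4 - 3*t^3 - 10*t^2 - 5*t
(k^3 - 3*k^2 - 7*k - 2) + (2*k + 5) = k^3 - 3*k^2 - 5*k + 3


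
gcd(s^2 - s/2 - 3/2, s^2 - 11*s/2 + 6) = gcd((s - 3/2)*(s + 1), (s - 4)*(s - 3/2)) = s - 3/2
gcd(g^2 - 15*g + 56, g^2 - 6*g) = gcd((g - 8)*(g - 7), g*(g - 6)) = 1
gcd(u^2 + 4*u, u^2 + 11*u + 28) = u + 4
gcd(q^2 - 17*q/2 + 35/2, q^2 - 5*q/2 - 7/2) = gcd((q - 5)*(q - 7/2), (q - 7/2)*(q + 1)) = q - 7/2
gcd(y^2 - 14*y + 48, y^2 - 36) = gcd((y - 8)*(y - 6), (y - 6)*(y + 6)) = y - 6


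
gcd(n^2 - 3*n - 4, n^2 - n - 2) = n + 1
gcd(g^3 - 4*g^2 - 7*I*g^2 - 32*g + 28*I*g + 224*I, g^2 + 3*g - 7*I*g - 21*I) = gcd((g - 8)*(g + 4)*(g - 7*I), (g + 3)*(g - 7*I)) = g - 7*I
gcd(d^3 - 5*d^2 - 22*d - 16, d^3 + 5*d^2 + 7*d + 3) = d + 1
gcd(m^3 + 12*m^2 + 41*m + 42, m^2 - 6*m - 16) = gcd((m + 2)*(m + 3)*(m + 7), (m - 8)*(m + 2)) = m + 2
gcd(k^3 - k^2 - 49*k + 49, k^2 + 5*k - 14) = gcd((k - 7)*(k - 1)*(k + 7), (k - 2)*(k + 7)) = k + 7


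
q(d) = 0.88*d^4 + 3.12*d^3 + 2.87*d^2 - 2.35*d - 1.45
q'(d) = 3.52*d^3 + 9.36*d^2 + 5.74*d - 2.35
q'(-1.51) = -1.79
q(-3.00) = 18.47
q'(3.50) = 283.32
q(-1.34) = 2.18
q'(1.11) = 20.37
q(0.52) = -1.39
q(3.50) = 291.31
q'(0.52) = 3.66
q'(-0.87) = -2.58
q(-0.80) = 1.03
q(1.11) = 5.08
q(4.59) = 740.54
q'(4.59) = 561.59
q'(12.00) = 7496.93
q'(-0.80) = -2.75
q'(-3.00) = -30.37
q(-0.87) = 1.22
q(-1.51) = 2.48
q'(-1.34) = -1.70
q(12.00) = 24022.67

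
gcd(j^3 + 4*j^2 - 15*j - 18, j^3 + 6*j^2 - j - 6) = j^2 + 7*j + 6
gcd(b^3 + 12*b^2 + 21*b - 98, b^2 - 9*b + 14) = b - 2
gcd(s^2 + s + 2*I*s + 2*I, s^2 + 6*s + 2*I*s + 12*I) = s + 2*I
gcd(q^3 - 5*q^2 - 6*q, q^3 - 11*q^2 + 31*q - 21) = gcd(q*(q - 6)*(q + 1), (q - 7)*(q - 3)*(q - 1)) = 1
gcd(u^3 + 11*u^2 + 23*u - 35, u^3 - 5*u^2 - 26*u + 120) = u + 5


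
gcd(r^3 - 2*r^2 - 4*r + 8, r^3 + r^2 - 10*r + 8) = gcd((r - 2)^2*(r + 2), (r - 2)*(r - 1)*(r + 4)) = r - 2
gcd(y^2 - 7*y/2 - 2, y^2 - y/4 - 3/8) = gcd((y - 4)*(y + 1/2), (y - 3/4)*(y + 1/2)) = y + 1/2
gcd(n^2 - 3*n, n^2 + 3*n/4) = n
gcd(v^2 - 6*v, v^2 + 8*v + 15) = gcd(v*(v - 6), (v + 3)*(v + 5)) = 1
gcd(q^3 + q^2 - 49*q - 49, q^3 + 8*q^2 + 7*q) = q^2 + 8*q + 7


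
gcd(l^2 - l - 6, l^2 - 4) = l + 2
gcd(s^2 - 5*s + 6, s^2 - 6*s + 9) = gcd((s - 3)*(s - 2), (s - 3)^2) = s - 3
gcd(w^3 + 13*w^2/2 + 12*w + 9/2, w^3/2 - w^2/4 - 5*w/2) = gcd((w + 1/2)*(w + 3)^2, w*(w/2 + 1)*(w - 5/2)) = 1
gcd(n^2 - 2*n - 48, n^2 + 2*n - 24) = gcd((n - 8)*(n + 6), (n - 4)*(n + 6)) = n + 6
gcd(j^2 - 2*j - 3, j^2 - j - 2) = j + 1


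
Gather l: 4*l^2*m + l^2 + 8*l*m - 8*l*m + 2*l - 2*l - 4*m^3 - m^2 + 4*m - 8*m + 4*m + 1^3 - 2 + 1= l^2*(4*m + 1) - 4*m^3 - m^2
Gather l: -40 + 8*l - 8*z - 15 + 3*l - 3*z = 11*l - 11*z - 55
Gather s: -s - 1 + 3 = 2 - s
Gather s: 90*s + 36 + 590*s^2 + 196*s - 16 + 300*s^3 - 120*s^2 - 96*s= 300*s^3 + 470*s^2 + 190*s + 20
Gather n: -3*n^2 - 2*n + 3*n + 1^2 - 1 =-3*n^2 + n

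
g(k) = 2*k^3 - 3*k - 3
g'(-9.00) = 483.00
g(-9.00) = -1434.00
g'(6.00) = 213.00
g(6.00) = 411.00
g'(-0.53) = -1.31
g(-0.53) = -1.71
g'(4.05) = 95.42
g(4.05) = 117.71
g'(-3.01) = 51.36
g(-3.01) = -48.51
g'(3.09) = 54.29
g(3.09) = 46.74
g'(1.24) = 6.23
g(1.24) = -2.91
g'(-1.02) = 3.24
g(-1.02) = -2.06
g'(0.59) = -0.91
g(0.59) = -4.36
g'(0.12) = -2.91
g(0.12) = -3.36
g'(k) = 6*k^2 - 3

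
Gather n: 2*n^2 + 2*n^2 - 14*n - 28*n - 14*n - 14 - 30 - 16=4*n^2 - 56*n - 60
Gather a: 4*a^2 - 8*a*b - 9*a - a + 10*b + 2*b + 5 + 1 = 4*a^2 + a*(-8*b - 10) + 12*b + 6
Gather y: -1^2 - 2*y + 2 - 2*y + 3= 4 - 4*y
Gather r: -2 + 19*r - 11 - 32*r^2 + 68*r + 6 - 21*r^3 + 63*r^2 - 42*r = -21*r^3 + 31*r^2 + 45*r - 7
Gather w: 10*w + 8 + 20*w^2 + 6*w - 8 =20*w^2 + 16*w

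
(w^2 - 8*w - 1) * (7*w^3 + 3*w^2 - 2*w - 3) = 7*w^5 - 53*w^4 - 33*w^3 + 10*w^2 + 26*w + 3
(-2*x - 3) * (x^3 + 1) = -2*x^4 - 3*x^3 - 2*x - 3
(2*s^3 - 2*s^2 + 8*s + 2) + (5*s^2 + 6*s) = 2*s^3 + 3*s^2 + 14*s + 2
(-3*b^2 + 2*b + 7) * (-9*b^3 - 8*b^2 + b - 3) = 27*b^5 + 6*b^4 - 82*b^3 - 45*b^2 + b - 21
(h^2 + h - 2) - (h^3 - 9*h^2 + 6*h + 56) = -h^3 + 10*h^2 - 5*h - 58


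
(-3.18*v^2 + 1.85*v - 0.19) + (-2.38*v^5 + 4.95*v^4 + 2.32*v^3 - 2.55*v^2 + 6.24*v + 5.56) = -2.38*v^5 + 4.95*v^4 + 2.32*v^3 - 5.73*v^2 + 8.09*v + 5.37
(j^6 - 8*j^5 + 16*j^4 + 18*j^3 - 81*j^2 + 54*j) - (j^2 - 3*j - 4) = j^6 - 8*j^5 + 16*j^4 + 18*j^3 - 82*j^2 + 57*j + 4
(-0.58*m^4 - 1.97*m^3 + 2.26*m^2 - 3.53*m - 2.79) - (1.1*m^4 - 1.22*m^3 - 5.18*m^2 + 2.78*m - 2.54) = -1.68*m^4 - 0.75*m^3 + 7.44*m^2 - 6.31*m - 0.25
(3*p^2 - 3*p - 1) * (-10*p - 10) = -30*p^3 + 40*p + 10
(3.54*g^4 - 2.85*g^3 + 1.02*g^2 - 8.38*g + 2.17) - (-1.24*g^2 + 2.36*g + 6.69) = 3.54*g^4 - 2.85*g^3 + 2.26*g^2 - 10.74*g - 4.52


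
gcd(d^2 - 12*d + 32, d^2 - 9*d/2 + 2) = d - 4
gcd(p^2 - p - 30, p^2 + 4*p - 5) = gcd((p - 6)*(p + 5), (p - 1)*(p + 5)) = p + 5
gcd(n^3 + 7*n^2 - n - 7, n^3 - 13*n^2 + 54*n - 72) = 1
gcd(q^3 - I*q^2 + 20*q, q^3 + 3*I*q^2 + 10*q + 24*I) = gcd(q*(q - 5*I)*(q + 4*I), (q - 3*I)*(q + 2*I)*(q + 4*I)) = q + 4*I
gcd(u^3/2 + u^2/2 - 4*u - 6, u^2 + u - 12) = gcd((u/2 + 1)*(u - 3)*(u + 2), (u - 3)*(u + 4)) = u - 3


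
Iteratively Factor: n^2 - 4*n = (n - 4)*(n)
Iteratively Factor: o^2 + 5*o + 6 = (o + 3)*(o + 2)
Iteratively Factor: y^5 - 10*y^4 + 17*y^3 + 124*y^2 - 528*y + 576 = (y + 4)*(y^4 - 14*y^3 + 73*y^2 - 168*y + 144) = (y - 4)*(y + 4)*(y^3 - 10*y^2 + 33*y - 36) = (y - 4)*(y - 3)*(y + 4)*(y^2 - 7*y + 12) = (y - 4)*(y - 3)^2*(y + 4)*(y - 4)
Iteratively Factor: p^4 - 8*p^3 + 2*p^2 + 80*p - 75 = (p - 1)*(p^3 - 7*p^2 - 5*p + 75) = (p - 1)*(p + 3)*(p^2 - 10*p + 25) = (p - 5)*(p - 1)*(p + 3)*(p - 5)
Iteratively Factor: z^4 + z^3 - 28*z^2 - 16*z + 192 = (z + 4)*(z^3 - 3*z^2 - 16*z + 48) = (z - 4)*(z + 4)*(z^2 + z - 12) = (z - 4)*(z - 3)*(z + 4)*(z + 4)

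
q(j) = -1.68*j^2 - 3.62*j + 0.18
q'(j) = -3.36*j - 3.62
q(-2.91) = -3.51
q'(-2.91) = 6.16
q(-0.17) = 0.75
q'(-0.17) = -3.05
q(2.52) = -19.61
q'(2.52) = -12.09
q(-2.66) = -2.08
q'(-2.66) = 5.32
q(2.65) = -21.21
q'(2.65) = -12.52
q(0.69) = -3.12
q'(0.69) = -5.94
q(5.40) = -68.36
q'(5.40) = -21.76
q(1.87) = -12.46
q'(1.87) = -9.90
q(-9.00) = -103.32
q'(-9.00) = 26.62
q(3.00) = -25.80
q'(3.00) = -13.70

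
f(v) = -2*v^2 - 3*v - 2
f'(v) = -4*v - 3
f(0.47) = -3.85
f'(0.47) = -4.88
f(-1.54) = -2.12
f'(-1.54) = 3.16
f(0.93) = -6.52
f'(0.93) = -6.72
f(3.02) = -29.30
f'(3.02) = -15.08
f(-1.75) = -2.88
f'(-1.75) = 4.00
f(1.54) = -11.36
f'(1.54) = -9.16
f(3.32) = -34.00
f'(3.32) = -16.28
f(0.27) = -2.96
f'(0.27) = -4.08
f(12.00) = -326.00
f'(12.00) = -51.00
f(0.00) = -2.00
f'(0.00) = -3.00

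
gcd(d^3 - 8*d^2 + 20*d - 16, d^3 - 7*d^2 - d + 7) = 1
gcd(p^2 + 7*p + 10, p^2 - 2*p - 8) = p + 2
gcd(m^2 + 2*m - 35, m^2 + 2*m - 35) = m^2 + 2*m - 35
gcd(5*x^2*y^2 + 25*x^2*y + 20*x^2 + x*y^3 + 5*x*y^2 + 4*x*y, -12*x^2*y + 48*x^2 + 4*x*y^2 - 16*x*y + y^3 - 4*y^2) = 1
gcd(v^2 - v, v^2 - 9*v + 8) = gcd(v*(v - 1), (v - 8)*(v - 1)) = v - 1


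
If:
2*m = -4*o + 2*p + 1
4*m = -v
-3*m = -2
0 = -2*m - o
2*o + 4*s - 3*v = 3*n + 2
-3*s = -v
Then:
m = 2/3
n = -2/27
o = -4/3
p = -5/2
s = -8/9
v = -8/3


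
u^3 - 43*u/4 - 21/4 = (u - 7/2)*(u + 1/2)*(u + 3)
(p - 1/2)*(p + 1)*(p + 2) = p^3 + 5*p^2/2 + p/2 - 1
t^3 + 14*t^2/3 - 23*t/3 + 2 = (t - 1)*(t - 1/3)*(t + 6)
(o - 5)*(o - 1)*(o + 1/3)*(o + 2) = o^4 - 11*o^3/3 - 25*o^2/3 + 23*o/3 + 10/3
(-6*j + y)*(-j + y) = 6*j^2 - 7*j*y + y^2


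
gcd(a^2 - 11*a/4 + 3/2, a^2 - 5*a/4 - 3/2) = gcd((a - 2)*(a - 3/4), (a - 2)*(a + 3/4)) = a - 2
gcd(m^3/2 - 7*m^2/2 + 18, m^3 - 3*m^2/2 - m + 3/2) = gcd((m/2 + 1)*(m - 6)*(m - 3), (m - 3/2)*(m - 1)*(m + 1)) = 1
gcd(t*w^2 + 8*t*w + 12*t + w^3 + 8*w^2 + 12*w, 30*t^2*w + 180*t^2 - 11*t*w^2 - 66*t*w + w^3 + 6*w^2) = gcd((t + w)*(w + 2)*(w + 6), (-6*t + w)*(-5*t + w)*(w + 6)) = w + 6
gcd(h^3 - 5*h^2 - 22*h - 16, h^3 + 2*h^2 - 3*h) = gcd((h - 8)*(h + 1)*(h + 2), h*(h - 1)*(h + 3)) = 1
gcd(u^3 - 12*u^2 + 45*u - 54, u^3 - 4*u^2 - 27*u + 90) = u^2 - 9*u + 18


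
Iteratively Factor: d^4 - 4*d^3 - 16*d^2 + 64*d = (d)*(d^3 - 4*d^2 - 16*d + 64) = d*(d + 4)*(d^2 - 8*d + 16) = d*(d - 4)*(d + 4)*(d - 4)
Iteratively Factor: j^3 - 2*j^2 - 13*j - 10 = (j + 2)*(j^2 - 4*j - 5) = (j - 5)*(j + 2)*(j + 1)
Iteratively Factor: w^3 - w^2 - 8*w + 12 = (w - 2)*(w^2 + w - 6) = (w - 2)*(w + 3)*(w - 2)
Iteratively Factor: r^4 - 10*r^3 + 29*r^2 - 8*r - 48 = (r - 4)*(r^3 - 6*r^2 + 5*r + 12) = (r - 4)*(r - 3)*(r^2 - 3*r - 4) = (r - 4)*(r - 3)*(r + 1)*(r - 4)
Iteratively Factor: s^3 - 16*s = (s)*(s^2 - 16) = s*(s - 4)*(s + 4)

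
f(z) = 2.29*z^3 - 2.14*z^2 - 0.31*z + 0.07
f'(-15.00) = 1609.64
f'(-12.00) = 1040.33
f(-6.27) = -646.58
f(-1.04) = -4.50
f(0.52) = -0.35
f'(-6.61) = 328.15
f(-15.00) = -8205.53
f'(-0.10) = 0.19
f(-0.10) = 0.08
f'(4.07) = 96.07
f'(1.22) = 4.69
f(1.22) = 0.66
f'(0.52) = -0.68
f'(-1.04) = 11.57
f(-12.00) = -4261.49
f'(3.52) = 69.75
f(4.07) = 117.75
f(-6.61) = -752.74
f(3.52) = 72.34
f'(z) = 6.87*z^2 - 4.28*z - 0.31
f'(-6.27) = 296.61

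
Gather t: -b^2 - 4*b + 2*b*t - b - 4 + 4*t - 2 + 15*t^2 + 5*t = -b^2 - 5*b + 15*t^2 + t*(2*b + 9) - 6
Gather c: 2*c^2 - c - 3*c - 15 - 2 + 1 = 2*c^2 - 4*c - 16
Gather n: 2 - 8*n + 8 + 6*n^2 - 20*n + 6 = 6*n^2 - 28*n + 16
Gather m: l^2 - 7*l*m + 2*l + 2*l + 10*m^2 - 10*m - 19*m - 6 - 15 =l^2 + 4*l + 10*m^2 + m*(-7*l - 29) - 21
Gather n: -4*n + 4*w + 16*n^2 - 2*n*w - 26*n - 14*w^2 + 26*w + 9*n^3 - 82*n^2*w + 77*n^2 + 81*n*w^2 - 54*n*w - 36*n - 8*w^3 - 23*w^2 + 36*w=9*n^3 + n^2*(93 - 82*w) + n*(81*w^2 - 56*w - 66) - 8*w^3 - 37*w^2 + 66*w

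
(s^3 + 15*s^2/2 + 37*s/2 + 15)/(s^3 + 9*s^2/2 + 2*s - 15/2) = (s + 2)/(s - 1)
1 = 1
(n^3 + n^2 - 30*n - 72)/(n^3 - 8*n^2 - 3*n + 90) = (n + 4)/(n - 5)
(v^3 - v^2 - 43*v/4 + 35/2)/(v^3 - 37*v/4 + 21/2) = (2*v - 5)/(2*v - 3)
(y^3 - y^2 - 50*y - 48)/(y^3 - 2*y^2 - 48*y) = (y + 1)/y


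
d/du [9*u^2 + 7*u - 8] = 18*u + 7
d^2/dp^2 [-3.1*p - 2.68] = 0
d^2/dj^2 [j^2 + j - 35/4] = 2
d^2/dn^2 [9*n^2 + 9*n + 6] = 18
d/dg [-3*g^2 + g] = 1 - 6*g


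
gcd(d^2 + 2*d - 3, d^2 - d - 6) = 1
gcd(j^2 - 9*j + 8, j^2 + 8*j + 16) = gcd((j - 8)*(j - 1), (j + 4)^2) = 1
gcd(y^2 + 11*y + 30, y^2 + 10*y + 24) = y + 6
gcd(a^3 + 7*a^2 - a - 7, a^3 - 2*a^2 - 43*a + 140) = a + 7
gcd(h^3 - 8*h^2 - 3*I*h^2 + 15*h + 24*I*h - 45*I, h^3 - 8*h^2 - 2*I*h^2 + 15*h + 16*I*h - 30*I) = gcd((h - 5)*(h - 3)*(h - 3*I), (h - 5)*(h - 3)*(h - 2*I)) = h^2 - 8*h + 15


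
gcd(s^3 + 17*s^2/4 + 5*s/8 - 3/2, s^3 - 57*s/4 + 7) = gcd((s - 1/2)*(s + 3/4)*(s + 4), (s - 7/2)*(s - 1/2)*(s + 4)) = s^2 + 7*s/2 - 2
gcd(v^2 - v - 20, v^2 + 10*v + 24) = v + 4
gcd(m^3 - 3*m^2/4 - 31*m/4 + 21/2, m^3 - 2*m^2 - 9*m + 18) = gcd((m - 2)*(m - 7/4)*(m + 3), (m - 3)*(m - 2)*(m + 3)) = m^2 + m - 6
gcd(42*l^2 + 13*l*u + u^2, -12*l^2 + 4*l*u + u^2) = 6*l + u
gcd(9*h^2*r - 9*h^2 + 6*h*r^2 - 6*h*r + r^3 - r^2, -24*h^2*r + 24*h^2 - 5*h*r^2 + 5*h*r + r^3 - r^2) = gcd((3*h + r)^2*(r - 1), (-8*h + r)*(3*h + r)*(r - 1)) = 3*h*r - 3*h + r^2 - r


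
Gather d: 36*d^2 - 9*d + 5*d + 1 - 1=36*d^2 - 4*d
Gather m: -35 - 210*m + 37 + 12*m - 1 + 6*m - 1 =-192*m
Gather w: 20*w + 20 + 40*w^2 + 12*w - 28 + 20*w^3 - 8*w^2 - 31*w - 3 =20*w^3 + 32*w^2 + w - 11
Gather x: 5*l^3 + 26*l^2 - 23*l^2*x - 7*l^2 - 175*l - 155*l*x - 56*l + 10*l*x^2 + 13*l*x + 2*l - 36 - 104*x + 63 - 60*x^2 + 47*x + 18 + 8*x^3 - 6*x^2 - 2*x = 5*l^3 + 19*l^2 - 229*l + 8*x^3 + x^2*(10*l - 66) + x*(-23*l^2 - 142*l - 59) + 45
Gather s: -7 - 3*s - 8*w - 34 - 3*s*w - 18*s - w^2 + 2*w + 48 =s*(-3*w - 21) - w^2 - 6*w + 7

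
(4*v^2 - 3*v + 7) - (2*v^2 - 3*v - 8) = 2*v^2 + 15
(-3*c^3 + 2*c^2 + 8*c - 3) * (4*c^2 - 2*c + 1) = -12*c^5 + 14*c^4 + 25*c^3 - 26*c^2 + 14*c - 3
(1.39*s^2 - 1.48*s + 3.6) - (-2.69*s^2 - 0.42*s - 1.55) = 4.08*s^2 - 1.06*s + 5.15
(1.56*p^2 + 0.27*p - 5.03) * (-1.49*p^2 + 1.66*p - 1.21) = -2.3244*p^4 + 2.1873*p^3 + 6.0553*p^2 - 8.6765*p + 6.0863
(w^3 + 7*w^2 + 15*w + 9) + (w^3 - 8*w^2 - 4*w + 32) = 2*w^3 - w^2 + 11*w + 41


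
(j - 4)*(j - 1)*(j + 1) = j^3 - 4*j^2 - j + 4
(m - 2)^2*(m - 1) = m^3 - 5*m^2 + 8*m - 4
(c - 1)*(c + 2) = c^2 + c - 2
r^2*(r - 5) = r^3 - 5*r^2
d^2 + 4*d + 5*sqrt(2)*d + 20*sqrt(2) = (d + 4)*(d + 5*sqrt(2))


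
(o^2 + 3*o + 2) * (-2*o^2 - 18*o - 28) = -2*o^4 - 24*o^3 - 86*o^2 - 120*o - 56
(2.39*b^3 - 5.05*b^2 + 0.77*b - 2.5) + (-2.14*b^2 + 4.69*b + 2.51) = 2.39*b^3 - 7.19*b^2 + 5.46*b + 0.00999999999999979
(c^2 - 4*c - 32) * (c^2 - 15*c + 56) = c^4 - 19*c^3 + 84*c^2 + 256*c - 1792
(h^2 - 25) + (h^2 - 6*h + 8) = 2*h^2 - 6*h - 17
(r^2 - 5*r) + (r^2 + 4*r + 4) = 2*r^2 - r + 4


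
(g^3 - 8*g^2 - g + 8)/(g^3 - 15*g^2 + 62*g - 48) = (g + 1)/(g - 6)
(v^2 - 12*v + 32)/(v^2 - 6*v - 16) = (v - 4)/(v + 2)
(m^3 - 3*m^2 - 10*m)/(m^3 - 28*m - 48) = m*(m - 5)/(m^2 - 2*m - 24)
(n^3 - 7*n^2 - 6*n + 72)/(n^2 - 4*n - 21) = (n^2 - 10*n + 24)/(n - 7)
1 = 1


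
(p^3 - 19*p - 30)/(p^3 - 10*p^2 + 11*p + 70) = (p + 3)/(p - 7)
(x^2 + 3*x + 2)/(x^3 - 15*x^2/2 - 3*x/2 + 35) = 2*(x + 1)/(2*x^2 - 19*x + 35)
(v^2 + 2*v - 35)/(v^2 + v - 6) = (v^2 + 2*v - 35)/(v^2 + v - 6)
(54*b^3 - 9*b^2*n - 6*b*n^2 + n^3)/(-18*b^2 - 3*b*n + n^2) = -3*b + n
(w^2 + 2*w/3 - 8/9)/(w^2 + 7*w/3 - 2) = (w + 4/3)/(w + 3)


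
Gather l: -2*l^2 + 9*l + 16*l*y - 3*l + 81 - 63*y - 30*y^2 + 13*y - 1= -2*l^2 + l*(16*y + 6) - 30*y^2 - 50*y + 80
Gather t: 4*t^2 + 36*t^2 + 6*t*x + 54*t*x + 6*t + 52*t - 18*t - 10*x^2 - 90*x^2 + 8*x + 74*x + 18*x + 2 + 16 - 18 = 40*t^2 + t*(60*x + 40) - 100*x^2 + 100*x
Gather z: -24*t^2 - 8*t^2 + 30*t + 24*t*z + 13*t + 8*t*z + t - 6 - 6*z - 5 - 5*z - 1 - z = -32*t^2 + 44*t + z*(32*t - 12) - 12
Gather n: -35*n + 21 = 21 - 35*n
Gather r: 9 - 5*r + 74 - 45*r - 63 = 20 - 50*r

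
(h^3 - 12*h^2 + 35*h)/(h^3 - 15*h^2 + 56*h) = (h - 5)/(h - 8)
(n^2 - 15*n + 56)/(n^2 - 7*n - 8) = (n - 7)/(n + 1)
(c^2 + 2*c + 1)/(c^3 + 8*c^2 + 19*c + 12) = (c + 1)/(c^2 + 7*c + 12)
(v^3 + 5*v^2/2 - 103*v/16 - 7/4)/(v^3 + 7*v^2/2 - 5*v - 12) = (16*v^2 - 24*v - 7)/(8*(2*v^2 - v - 6))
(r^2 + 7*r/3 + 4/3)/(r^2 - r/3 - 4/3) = (3*r + 4)/(3*r - 4)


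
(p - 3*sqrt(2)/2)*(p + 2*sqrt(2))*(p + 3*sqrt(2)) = p^3 + 7*sqrt(2)*p^2/2 - 3*p - 18*sqrt(2)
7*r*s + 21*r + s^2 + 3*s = (7*r + s)*(s + 3)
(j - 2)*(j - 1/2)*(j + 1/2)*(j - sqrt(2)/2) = j^4 - 2*j^3 - sqrt(2)*j^3/2 - j^2/4 + sqrt(2)*j^2 + sqrt(2)*j/8 + j/2 - sqrt(2)/4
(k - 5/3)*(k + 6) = k^2 + 13*k/3 - 10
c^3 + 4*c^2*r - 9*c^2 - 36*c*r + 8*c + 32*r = (c - 8)*(c - 1)*(c + 4*r)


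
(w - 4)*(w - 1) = w^2 - 5*w + 4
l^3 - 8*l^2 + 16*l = l*(l - 4)^2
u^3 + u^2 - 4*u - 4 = (u - 2)*(u + 1)*(u + 2)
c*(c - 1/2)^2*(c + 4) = c^4 + 3*c^3 - 15*c^2/4 + c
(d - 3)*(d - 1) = d^2 - 4*d + 3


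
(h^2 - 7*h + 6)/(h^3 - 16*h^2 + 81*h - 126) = (h - 1)/(h^2 - 10*h + 21)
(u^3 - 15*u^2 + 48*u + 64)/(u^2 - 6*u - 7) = (u^2 - 16*u + 64)/(u - 7)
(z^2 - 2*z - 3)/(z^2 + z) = (z - 3)/z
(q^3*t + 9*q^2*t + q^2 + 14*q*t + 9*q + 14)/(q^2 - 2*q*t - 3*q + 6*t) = (q^3*t + 9*q^2*t + q^2 + 14*q*t + 9*q + 14)/(q^2 - 2*q*t - 3*q + 6*t)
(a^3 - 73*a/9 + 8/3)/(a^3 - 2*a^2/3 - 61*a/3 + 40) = (a^2 + 8*a/3 - 1)/(a^2 + 2*a - 15)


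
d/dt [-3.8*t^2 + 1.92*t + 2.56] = 1.92 - 7.6*t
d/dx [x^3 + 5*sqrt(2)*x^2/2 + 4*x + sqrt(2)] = 3*x^2 + 5*sqrt(2)*x + 4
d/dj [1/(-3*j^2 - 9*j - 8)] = 3*(2*j + 3)/(3*j^2 + 9*j + 8)^2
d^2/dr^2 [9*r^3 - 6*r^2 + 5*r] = 54*r - 12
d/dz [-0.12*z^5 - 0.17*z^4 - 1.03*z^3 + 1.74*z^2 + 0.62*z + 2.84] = -0.6*z^4 - 0.68*z^3 - 3.09*z^2 + 3.48*z + 0.62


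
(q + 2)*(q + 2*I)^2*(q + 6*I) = q^4 + 2*q^3 + 10*I*q^3 - 28*q^2 + 20*I*q^2 - 56*q - 24*I*q - 48*I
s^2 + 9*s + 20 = (s + 4)*(s + 5)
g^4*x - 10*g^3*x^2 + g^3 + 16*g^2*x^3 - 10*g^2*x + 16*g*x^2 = g*(g - 8*x)*(g - 2*x)*(g*x + 1)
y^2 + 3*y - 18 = (y - 3)*(y + 6)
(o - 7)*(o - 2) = o^2 - 9*o + 14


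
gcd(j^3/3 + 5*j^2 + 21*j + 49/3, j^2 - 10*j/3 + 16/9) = 1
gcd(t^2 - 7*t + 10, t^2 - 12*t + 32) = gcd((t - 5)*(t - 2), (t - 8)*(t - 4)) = 1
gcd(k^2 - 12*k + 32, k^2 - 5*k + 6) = 1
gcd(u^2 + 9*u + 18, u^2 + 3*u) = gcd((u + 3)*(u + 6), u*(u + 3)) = u + 3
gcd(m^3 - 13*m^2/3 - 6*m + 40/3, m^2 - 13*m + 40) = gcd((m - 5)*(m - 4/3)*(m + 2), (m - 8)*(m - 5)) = m - 5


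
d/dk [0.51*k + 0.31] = 0.510000000000000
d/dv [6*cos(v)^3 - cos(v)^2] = 2*(1 - 9*cos(v))*sin(v)*cos(v)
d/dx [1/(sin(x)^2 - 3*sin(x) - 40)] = (3 - 2*sin(x))*cos(x)/((sin(x) - 8)^2*(sin(x) + 5)^2)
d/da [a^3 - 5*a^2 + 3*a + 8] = 3*a^2 - 10*a + 3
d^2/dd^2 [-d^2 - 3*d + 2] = -2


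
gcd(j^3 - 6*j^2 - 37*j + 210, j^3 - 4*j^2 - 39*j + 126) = j^2 - j - 42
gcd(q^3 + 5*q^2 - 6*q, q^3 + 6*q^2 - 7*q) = q^2 - q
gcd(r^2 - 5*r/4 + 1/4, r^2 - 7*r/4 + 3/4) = r - 1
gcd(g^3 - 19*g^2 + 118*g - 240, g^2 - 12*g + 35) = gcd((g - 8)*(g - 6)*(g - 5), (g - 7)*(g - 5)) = g - 5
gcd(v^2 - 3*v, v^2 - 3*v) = v^2 - 3*v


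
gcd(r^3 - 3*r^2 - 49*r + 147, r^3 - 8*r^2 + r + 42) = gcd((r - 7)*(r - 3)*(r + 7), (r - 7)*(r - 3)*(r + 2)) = r^2 - 10*r + 21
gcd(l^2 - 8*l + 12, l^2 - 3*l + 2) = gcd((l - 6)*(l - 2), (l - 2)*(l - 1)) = l - 2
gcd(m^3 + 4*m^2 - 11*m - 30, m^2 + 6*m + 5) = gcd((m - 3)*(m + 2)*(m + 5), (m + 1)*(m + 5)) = m + 5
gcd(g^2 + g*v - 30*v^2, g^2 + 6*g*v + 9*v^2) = 1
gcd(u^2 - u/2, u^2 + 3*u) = u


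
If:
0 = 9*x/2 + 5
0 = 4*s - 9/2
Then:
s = 9/8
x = -10/9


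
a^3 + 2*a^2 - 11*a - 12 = (a - 3)*(a + 1)*(a + 4)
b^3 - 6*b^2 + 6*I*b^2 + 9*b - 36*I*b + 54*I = (b - 3)^2*(b + 6*I)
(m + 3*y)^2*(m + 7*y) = m^3 + 13*m^2*y + 51*m*y^2 + 63*y^3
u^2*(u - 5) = u^3 - 5*u^2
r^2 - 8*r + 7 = (r - 7)*(r - 1)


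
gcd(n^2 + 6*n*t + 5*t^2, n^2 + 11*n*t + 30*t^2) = n + 5*t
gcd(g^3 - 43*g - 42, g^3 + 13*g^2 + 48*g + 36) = g^2 + 7*g + 6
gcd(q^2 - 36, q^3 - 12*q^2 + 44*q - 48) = q - 6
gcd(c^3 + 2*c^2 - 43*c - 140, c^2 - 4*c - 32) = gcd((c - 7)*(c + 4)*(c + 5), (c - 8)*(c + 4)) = c + 4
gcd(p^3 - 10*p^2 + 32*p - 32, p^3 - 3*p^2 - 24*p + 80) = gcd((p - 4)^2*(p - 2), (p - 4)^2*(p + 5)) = p^2 - 8*p + 16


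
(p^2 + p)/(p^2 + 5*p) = (p + 1)/(p + 5)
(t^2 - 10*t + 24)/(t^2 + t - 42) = (t - 4)/(t + 7)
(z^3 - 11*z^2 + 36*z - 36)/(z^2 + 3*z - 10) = (z^2 - 9*z + 18)/(z + 5)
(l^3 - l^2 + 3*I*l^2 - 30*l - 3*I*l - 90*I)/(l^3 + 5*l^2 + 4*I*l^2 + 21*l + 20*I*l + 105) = (l^2 + 3*l*(-2 + I) - 18*I)/(l^2 + 4*I*l + 21)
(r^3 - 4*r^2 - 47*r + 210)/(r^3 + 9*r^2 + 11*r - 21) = (r^2 - 11*r + 30)/(r^2 + 2*r - 3)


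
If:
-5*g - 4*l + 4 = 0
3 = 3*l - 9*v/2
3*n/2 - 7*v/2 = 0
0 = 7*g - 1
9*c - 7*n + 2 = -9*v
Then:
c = -181/567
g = 1/7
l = 23/28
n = -5/18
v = -5/42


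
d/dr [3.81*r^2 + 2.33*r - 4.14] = 7.62*r + 2.33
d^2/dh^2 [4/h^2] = 24/h^4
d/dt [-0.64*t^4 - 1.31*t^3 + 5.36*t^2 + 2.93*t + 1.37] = -2.56*t^3 - 3.93*t^2 + 10.72*t + 2.93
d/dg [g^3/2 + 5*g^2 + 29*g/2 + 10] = 3*g^2/2 + 10*g + 29/2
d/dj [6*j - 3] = 6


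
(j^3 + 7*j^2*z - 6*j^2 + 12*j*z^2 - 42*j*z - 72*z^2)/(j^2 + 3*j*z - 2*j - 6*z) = (j^2 + 4*j*z - 6*j - 24*z)/(j - 2)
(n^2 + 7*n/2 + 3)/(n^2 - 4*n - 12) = (n + 3/2)/(n - 6)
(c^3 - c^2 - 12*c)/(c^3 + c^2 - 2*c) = (c^2 - c - 12)/(c^2 + c - 2)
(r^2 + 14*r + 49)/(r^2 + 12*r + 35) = (r + 7)/(r + 5)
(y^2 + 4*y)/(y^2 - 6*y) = (y + 4)/(y - 6)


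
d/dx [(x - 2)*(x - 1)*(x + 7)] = 3*x^2 + 8*x - 19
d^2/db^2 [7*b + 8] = 0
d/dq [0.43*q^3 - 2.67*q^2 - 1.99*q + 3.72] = 1.29*q^2 - 5.34*q - 1.99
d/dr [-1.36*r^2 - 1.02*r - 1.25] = -2.72*r - 1.02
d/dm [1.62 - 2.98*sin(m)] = -2.98*cos(m)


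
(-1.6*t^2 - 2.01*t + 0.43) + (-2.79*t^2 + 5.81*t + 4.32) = -4.39*t^2 + 3.8*t + 4.75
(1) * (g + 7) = g + 7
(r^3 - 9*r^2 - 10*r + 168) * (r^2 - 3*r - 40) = r^5 - 12*r^4 - 23*r^3 + 558*r^2 - 104*r - 6720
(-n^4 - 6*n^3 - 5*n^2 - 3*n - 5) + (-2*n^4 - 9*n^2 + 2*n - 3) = -3*n^4 - 6*n^3 - 14*n^2 - n - 8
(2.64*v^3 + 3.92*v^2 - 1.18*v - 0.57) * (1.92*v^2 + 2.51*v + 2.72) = 5.0688*v^5 + 14.1528*v^4 + 14.7544*v^3 + 6.6062*v^2 - 4.6403*v - 1.5504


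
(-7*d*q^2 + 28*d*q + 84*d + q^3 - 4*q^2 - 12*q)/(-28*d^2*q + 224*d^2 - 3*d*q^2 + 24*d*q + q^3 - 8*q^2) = (q^2 - 4*q - 12)/(4*d*q - 32*d + q^2 - 8*q)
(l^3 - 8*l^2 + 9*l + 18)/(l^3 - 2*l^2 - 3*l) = (l - 6)/l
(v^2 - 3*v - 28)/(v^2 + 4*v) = (v - 7)/v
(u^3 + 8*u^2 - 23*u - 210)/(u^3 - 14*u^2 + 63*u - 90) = (u^2 + 13*u + 42)/(u^2 - 9*u + 18)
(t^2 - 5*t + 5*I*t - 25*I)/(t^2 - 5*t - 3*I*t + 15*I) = (t + 5*I)/(t - 3*I)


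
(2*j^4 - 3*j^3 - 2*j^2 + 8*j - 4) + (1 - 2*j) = 2*j^4 - 3*j^3 - 2*j^2 + 6*j - 3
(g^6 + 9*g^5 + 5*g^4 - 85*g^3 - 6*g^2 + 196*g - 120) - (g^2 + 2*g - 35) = g^6 + 9*g^5 + 5*g^4 - 85*g^3 - 7*g^2 + 194*g - 85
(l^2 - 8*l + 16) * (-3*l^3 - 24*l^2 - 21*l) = -3*l^5 + 123*l^3 - 216*l^2 - 336*l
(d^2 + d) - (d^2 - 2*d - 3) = 3*d + 3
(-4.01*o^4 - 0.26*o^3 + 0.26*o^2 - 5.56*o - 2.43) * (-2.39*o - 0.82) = 9.5839*o^5 + 3.9096*o^4 - 0.4082*o^3 + 13.0752*o^2 + 10.3669*o + 1.9926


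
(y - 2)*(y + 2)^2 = y^3 + 2*y^2 - 4*y - 8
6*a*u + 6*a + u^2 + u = (6*a + u)*(u + 1)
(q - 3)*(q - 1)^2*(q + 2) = q^4 - 3*q^3 - 3*q^2 + 11*q - 6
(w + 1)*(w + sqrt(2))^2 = w^3 + w^2 + 2*sqrt(2)*w^2 + 2*w + 2*sqrt(2)*w + 2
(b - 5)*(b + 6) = b^2 + b - 30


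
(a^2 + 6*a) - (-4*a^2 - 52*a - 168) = 5*a^2 + 58*a + 168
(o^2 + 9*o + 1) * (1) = o^2 + 9*o + 1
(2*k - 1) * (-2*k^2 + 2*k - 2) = -4*k^3 + 6*k^2 - 6*k + 2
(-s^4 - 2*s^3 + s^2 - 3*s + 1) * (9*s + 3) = -9*s^5 - 21*s^4 + 3*s^3 - 24*s^2 + 3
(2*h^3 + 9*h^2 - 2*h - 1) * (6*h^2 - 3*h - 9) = 12*h^5 + 48*h^4 - 57*h^3 - 81*h^2 + 21*h + 9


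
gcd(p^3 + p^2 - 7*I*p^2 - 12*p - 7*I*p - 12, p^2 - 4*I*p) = p - 4*I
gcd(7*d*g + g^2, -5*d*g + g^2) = g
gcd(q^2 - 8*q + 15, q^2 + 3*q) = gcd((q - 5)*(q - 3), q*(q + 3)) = 1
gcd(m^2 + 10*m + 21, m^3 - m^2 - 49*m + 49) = m + 7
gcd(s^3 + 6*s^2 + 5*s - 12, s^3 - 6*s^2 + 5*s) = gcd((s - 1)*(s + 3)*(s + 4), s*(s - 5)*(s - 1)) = s - 1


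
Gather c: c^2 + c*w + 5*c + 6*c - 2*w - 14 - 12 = c^2 + c*(w + 11) - 2*w - 26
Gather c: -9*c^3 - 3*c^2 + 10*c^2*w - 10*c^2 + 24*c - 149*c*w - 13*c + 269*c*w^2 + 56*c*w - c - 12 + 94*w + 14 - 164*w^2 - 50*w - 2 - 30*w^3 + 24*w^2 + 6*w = -9*c^3 + c^2*(10*w - 13) + c*(269*w^2 - 93*w + 10) - 30*w^3 - 140*w^2 + 50*w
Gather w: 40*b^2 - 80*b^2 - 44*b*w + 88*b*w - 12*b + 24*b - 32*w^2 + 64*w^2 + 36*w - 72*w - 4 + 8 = -40*b^2 + 12*b + 32*w^2 + w*(44*b - 36) + 4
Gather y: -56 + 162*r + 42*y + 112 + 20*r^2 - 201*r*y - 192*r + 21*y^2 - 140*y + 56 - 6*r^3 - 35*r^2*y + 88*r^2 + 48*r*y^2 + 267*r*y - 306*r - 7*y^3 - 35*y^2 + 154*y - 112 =-6*r^3 + 108*r^2 - 336*r - 7*y^3 + y^2*(48*r - 14) + y*(-35*r^2 + 66*r + 56)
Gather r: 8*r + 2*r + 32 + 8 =10*r + 40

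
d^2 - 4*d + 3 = (d - 3)*(d - 1)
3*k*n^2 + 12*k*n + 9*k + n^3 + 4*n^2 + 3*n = (3*k + n)*(n + 1)*(n + 3)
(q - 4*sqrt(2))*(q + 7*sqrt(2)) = q^2 + 3*sqrt(2)*q - 56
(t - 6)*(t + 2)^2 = t^3 - 2*t^2 - 20*t - 24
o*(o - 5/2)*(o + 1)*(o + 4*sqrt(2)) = o^4 - 3*o^3/2 + 4*sqrt(2)*o^3 - 6*sqrt(2)*o^2 - 5*o^2/2 - 10*sqrt(2)*o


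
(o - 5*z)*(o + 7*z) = o^2 + 2*o*z - 35*z^2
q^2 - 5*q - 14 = (q - 7)*(q + 2)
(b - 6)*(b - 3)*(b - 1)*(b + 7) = b^4 - 3*b^3 - 43*b^2 + 171*b - 126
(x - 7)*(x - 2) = x^2 - 9*x + 14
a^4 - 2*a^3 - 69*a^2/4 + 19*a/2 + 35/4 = (a - 5)*(a - 1)*(a + 1/2)*(a + 7/2)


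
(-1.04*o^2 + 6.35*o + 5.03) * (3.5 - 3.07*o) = 3.1928*o^3 - 23.1345*o^2 + 6.7829*o + 17.605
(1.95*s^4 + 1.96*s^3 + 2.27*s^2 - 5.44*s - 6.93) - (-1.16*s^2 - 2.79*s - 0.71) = 1.95*s^4 + 1.96*s^3 + 3.43*s^2 - 2.65*s - 6.22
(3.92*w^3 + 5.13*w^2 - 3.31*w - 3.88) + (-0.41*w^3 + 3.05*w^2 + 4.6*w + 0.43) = 3.51*w^3 + 8.18*w^2 + 1.29*w - 3.45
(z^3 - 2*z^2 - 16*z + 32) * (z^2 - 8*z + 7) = z^5 - 10*z^4 + 7*z^3 + 146*z^2 - 368*z + 224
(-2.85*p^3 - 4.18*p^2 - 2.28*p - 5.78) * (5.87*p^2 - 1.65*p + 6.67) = -16.7295*p^5 - 19.8341*p^4 - 25.4961*p^3 - 58.0472*p^2 - 5.6706*p - 38.5526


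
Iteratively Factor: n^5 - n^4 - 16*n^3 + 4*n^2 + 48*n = (n - 2)*(n^4 + n^3 - 14*n^2 - 24*n) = n*(n - 2)*(n^3 + n^2 - 14*n - 24) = n*(n - 2)*(n + 3)*(n^2 - 2*n - 8) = n*(n - 4)*(n - 2)*(n + 3)*(n + 2)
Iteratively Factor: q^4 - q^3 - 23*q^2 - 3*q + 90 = (q + 3)*(q^3 - 4*q^2 - 11*q + 30) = (q - 2)*(q + 3)*(q^2 - 2*q - 15) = (q - 2)*(q + 3)^2*(q - 5)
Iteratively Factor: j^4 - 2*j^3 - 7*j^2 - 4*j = (j)*(j^3 - 2*j^2 - 7*j - 4) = j*(j - 4)*(j^2 + 2*j + 1) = j*(j - 4)*(j + 1)*(j + 1)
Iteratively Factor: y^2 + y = (y + 1)*(y)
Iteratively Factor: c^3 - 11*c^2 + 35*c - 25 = (c - 5)*(c^2 - 6*c + 5) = (c - 5)^2*(c - 1)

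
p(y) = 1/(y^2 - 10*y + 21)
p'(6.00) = -0.22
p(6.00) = -0.33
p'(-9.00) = 0.00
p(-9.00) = 0.01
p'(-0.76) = 0.01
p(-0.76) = 0.03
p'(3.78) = 0.39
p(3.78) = -0.40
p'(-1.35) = 0.01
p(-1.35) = 0.03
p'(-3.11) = 0.00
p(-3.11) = 0.02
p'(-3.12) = 0.00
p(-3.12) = 0.02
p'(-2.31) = 0.01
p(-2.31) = 0.02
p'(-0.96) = 0.01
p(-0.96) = 0.03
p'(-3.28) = 0.00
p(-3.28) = 0.02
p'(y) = (10 - 2*y)/(y^2 - 10*y + 21)^2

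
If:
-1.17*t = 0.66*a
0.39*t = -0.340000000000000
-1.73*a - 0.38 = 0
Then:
No Solution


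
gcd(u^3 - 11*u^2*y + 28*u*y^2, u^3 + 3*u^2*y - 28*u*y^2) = -u^2 + 4*u*y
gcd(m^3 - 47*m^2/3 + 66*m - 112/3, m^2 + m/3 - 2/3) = m - 2/3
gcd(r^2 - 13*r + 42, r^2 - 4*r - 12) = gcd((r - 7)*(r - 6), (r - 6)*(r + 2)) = r - 6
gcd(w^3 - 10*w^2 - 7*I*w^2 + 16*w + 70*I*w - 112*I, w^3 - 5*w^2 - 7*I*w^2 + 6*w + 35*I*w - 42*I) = w^2 + w*(-2 - 7*I) + 14*I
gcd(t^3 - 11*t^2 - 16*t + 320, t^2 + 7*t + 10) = t + 5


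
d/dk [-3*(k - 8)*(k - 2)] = 30 - 6*k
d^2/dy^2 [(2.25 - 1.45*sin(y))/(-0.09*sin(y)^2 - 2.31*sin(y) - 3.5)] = (-0.011745*sin(y)^5 + 0.374355*sin(y)^4 + 4.167315*sin(y)^3 + 20.785125*sin(y)^2 - 41.5009*sin(y) - 46.04145)/(0.09*sin(y)^2 + 2.31*sin(y) + 3.5)^3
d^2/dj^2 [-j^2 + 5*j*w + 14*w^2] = -2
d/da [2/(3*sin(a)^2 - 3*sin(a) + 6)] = 2*(1 - 2*sin(a))*cos(a)/(3*(sin(a)^2 - sin(a) + 2)^2)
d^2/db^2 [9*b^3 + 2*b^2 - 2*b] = 54*b + 4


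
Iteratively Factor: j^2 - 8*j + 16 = (j - 4)*(j - 4)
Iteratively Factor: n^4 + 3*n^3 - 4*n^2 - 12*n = (n - 2)*(n^3 + 5*n^2 + 6*n) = (n - 2)*(n + 3)*(n^2 + 2*n) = n*(n - 2)*(n + 3)*(n + 2)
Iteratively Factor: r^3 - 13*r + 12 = (r - 3)*(r^2 + 3*r - 4) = (r - 3)*(r - 1)*(r + 4)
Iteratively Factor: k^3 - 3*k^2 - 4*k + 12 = (k + 2)*(k^2 - 5*k + 6) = (k - 3)*(k + 2)*(k - 2)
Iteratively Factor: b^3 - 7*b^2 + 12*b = (b)*(b^2 - 7*b + 12) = b*(b - 4)*(b - 3)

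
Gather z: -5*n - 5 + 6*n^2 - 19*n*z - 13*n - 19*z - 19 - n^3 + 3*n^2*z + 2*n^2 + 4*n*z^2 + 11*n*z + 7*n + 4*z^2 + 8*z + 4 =-n^3 + 8*n^2 - 11*n + z^2*(4*n + 4) + z*(3*n^2 - 8*n - 11) - 20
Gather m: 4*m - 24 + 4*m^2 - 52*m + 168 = 4*m^2 - 48*m + 144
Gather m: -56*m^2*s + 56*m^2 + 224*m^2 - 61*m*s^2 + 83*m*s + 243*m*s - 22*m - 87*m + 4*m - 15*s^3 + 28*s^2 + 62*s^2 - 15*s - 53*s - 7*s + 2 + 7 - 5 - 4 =m^2*(280 - 56*s) + m*(-61*s^2 + 326*s - 105) - 15*s^3 + 90*s^2 - 75*s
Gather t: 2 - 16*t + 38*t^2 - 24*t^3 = -24*t^3 + 38*t^2 - 16*t + 2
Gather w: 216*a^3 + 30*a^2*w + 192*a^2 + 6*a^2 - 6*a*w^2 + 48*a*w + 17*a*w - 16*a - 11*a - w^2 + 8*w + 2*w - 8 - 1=216*a^3 + 198*a^2 - 27*a + w^2*(-6*a - 1) + w*(30*a^2 + 65*a + 10) - 9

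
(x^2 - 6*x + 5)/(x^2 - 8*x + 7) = (x - 5)/(x - 7)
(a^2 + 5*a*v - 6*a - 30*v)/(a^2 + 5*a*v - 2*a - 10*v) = (a - 6)/(a - 2)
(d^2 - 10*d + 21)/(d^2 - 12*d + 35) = (d - 3)/(d - 5)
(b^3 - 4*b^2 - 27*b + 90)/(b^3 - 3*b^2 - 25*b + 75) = (b - 6)/(b - 5)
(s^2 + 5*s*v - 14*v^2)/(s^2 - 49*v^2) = (s - 2*v)/(s - 7*v)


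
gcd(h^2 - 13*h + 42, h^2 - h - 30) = h - 6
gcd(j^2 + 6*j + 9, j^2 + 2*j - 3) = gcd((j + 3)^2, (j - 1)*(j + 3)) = j + 3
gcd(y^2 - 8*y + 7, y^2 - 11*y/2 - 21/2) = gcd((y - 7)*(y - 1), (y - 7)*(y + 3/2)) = y - 7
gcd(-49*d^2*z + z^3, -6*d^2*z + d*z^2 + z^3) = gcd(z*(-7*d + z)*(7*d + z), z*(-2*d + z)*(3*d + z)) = z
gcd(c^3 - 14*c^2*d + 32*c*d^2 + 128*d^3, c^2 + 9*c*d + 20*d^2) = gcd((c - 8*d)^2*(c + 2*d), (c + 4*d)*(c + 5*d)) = 1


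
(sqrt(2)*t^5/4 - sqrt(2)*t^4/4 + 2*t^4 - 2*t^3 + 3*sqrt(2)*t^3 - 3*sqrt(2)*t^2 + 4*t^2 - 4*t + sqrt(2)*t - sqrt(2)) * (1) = sqrt(2)*t^5/4 - sqrt(2)*t^4/4 + 2*t^4 - 2*t^3 + 3*sqrt(2)*t^3 - 3*sqrt(2)*t^2 + 4*t^2 - 4*t + sqrt(2)*t - sqrt(2)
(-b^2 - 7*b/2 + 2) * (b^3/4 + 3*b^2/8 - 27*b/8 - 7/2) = -b^5/4 - 5*b^4/4 + 41*b^3/16 + 257*b^2/16 + 11*b/2 - 7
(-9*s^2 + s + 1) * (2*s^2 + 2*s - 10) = -18*s^4 - 16*s^3 + 94*s^2 - 8*s - 10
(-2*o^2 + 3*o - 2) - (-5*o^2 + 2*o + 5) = 3*o^2 + o - 7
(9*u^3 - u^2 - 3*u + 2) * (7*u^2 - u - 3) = 63*u^5 - 16*u^4 - 47*u^3 + 20*u^2 + 7*u - 6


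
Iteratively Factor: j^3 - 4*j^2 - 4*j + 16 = (j - 4)*(j^2 - 4) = (j - 4)*(j + 2)*(j - 2)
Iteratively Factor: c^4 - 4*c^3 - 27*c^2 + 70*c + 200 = (c + 2)*(c^3 - 6*c^2 - 15*c + 100) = (c - 5)*(c + 2)*(c^2 - c - 20) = (c - 5)^2*(c + 2)*(c + 4)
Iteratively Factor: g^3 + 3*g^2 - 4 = (g + 2)*(g^2 + g - 2) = (g + 2)^2*(g - 1)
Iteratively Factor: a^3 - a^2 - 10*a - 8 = (a - 4)*(a^2 + 3*a + 2) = (a - 4)*(a + 1)*(a + 2)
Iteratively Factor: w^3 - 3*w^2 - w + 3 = (w - 1)*(w^2 - 2*w - 3) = (w - 3)*(w - 1)*(w + 1)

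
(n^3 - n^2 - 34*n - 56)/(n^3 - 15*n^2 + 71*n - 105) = (n^2 + 6*n + 8)/(n^2 - 8*n + 15)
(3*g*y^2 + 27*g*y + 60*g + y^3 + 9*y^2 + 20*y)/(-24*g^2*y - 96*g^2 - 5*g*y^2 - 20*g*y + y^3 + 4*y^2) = (y + 5)/(-8*g + y)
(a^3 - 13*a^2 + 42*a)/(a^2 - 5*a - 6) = a*(a - 7)/(a + 1)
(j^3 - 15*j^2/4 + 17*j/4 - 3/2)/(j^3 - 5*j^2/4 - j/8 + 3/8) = 2*(j - 2)/(2*j + 1)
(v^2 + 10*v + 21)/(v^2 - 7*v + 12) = (v^2 + 10*v + 21)/(v^2 - 7*v + 12)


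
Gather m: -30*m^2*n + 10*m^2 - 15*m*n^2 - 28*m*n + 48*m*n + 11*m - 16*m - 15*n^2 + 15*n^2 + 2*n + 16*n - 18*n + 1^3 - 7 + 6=m^2*(10 - 30*n) + m*(-15*n^2 + 20*n - 5)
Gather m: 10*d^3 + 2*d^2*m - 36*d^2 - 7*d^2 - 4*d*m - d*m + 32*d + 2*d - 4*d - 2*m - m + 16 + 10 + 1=10*d^3 - 43*d^2 + 30*d + m*(2*d^2 - 5*d - 3) + 27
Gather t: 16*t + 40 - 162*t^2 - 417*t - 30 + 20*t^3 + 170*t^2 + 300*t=20*t^3 + 8*t^2 - 101*t + 10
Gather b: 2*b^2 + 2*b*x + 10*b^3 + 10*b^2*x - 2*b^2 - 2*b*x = 10*b^3 + 10*b^2*x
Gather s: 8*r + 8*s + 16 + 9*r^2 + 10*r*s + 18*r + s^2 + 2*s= 9*r^2 + 26*r + s^2 + s*(10*r + 10) + 16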